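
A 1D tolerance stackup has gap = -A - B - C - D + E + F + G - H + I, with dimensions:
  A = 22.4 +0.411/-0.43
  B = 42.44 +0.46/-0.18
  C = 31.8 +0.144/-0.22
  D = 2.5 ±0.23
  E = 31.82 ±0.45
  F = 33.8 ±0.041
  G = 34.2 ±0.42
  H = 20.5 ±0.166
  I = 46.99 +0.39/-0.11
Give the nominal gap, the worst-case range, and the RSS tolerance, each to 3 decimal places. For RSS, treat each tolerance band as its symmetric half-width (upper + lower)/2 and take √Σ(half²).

Stack each dimension's contribution:
  -A: nom -22.400 → Σnom=-22.400; wc +0.430/-0.411 → slack +0.430/-0.411; half-tol=0.420, Σhalf²=0.176820
  -B: nom -42.440 → Σnom=-64.840; wc +0.180/-0.460 → slack +0.610/-0.871; half-tol=0.320, Σhalf²=0.279220
  -C: nom -31.800 → Σnom=-96.640; wc +0.220/-0.144 → slack +0.830/-1.015; half-tol=0.182, Σhalf²=0.312344
  -D: nom -2.500 → Σnom=-99.140; wc +0.230/-0.230 → slack +1.060/-1.245; half-tol=0.230, Σhalf²=0.365244
  +E: nom +31.820 → Σnom=-67.320; wc +0.450/-0.450 → slack +1.510/-1.695; half-tol=0.450, Σhalf²=0.567744
  +F: nom +33.800 → Σnom=-33.520; wc +0.041/-0.041 → slack +1.551/-1.736; half-tol=0.041, Σhalf²=0.569425
  +G: nom +34.200 → Σnom=0.680; wc +0.420/-0.420 → slack +1.971/-2.156; half-tol=0.420, Σhalf²=0.745825
  -H: nom -20.500 → Σnom=-19.820; wc +0.166/-0.166 → slack +2.137/-2.322; half-tol=0.166, Σhalf²=0.773381
  +I: nom +46.990 → Σnom=27.170; wc +0.390/-0.110 → slack +2.527/-2.432; half-tol=0.250, Σhalf²=0.835881
Nominal = 27.170. Worst-case = [27.170 - 2.432, 27.170 + 2.527] = [24.738, 29.697]. RSS = √0.835881 = 0.914.

nominal=27.170 wc=[24.738,29.697] rss=0.914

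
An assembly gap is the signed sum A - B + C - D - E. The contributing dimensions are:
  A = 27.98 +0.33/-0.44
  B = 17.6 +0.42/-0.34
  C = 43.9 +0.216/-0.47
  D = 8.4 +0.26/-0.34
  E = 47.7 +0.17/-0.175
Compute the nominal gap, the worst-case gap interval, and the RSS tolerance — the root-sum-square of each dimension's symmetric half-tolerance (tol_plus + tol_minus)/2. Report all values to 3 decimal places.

nominal=-1.820 wc=[-3.580,-0.419] rss=0.728

Stack each dimension's contribution:
  +A: nom +27.980 → Σnom=27.980; wc +0.330/-0.440 → slack +0.330/-0.440; half-tol=0.385, Σhalf²=0.148225
  -B: nom -17.600 → Σnom=10.380; wc +0.340/-0.420 → slack +0.670/-0.860; half-tol=0.380, Σhalf²=0.292625
  +C: nom +43.900 → Σnom=54.280; wc +0.216/-0.470 → slack +0.886/-1.330; half-tol=0.343, Σhalf²=0.410274
  -D: nom -8.400 → Σnom=45.880; wc +0.340/-0.260 → slack +1.226/-1.590; half-tol=0.300, Σhalf²=0.500274
  -E: nom -47.700 → Σnom=-1.820; wc +0.175/-0.170 → slack +1.401/-1.760; half-tol=0.172, Σhalf²=0.530030
Nominal = -1.820. Worst-case = [-1.820 - 1.760, -1.820 + 1.401] = [-3.580, -0.419]. RSS = √0.530030 = 0.728.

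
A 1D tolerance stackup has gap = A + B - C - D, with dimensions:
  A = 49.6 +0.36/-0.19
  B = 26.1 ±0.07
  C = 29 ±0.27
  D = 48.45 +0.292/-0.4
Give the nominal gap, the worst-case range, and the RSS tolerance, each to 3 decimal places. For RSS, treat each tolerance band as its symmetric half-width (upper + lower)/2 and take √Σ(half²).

nominal=-1.750 wc=[-2.572,-0.650] rss=0.523

Stack each dimension's contribution:
  +A: nom +49.600 → Σnom=49.600; wc +0.360/-0.190 → slack +0.360/-0.190; half-tol=0.275, Σhalf²=0.075625
  +B: nom +26.100 → Σnom=75.700; wc +0.070/-0.070 → slack +0.430/-0.260; half-tol=0.070, Σhalf²=0.080525
  -C: nom -29.000 → Σnom=46.700; wc +0.270/-0.270 → slack +0.700/-0.530; half-tol=0.270, Σhalf²=0.153425
  -D: nom -48.450 → Σnom=-1.750; wc +0.400/-0.292 → slack +1.100/-0.822; half-tol=0.346, Σhalf²=0.273141
Nominal = -1.750. Worst-case = [-1.750 - 0.822, -1.750 + 1.100] = [-2.572, -0.650]. RSS = √0.273141 = 0.523.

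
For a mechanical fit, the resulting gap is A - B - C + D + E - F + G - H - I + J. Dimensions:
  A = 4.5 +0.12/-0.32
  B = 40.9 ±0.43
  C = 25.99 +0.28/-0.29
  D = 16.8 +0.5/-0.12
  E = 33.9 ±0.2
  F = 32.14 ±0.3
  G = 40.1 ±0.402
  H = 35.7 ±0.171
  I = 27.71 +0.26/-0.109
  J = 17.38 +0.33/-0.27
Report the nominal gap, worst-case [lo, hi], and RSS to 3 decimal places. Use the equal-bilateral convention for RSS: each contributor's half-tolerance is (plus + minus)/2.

Stack each dimension's contribution:
  +A: nom +4.500 → Σnom=4.500; wc +0.120/-0.320 → slack +0.120/-0.320; half-tol=0.220, Σhalf²=0.048400
  -B: nom -40.900 → Σnom=-36.400; wc +0.430/-0.430 → slack +0.550/-0.750; half-tol=0.430, Σhalf²=0.233300
  -C: nom -25.990 → Σnom=-62.390; wc +0.290/-0.280 → slack +0.840/-1.030; half-tol=0.285, Σhalf²=0.314525
  +D: nom +16.800 → Σnom=-45.590; wc +0.500/-0.120 → slack +1.340/-1.150; half-tol=0.310, Σhalf²=0.410625
  +E: nom +33.900 → Σnom=-11.690; wc +0.200/-0.200 → slack +1.540/-1.350; half-tol=0.200, Σhalf²=0.450625
  -F: nom -32.140 → Σnom=-43.830; wc +0.300/-0.300 → slack +1.840/-1.650; half-tol=0.300, Σhalf²=0.540625
  +G: nom +40.100 → Σnom=-3.730; wc +0.402/-0.402 → slack +2.242/-2.052; half-tol=0.402, Σhalf²=0.702229
  -H: nom -35.700 → Σnom=-39.430; wc +0.171/-0.171 → slack +2.413/-2.223; half-tol=0.171, Σhalf²=0.731470
  -I: nom -27.710 → Σnom=-67.140; wc +0.109/-0.260 → slack +2.522/-2.483; half-tol=0.184, Σhalf²=0.765510
  +J: nom +17.380 → Σnom=-49.760; wc +0.330/-0.270 → slack +2.852/-2.753; half-tol=0.300, Σhalf²=0.855510
Nominal = -49.760. Worst-case = [-49.760 - 2.753, -49.760 + 2.852] = [-52.513, -46.908]. RSS = √0.855510 = 0.925.

nominal=-49.760 wc=[-52.513,-46.908] rss=0.925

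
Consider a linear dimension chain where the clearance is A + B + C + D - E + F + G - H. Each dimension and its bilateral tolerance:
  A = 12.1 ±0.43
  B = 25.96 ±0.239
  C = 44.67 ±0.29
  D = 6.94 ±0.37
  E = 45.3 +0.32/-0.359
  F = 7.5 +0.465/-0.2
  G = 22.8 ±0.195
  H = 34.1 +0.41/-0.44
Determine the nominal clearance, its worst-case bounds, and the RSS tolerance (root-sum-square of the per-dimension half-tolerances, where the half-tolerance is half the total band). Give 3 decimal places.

Stack each dimension's contribution:
  +A: nom +12.100 → Σnom=12.100; wc +0.430/-0.430 → slack +0.430/-0.430; half-tol=0.430, Σhalf²=0.184900
  +B: nom +25.960 → Σnom=38.060; wc +0.239/-0.239 → slack +0.669/-0.669; half-tol=0.239, Σhalf²=0.242021
  +C: nom +44.670 → Σnom=82.730; wc +0.290/-0.290 → slack +0.959/-0.959; half-tol=0.290, Σhalf²=0.326121
  +D: nom +6.940 → Σnom=89.670; wc +0.370/-0.370 → slack +1.329/-1.329; half-tol=0.370, Σhalf²=0.463021
  -E: nom -45.300 → Σnom=44.370; wc +0.359/-0.320 → slack +1.688/-1.649; half-tol=0.340, Σhalf²=0.578281
  +F: nom +7.500 → Σnom=51.870; wc +0.465/-0.200 → slack +2.153/-1.849; half-tol=0.333, Σhalf²=0.688838
  +G: nom +22.800 → Σnom=74.670; wc +0.195/-0.195 → slack +2.348/-2.044; half-tol=0.195, Σhalf²=0.726863
  -H: nom -34.100 → Σnom=40.570; wc +0.440/-0.410 → slack +2.788/-2.454; half-tol=0.425, Σhalf²=0.907488
Nominal = 40.570. Worst-case = [40.570 - 2.454, 40.570 + 2.788] = [38.116, 43.358]. RSS = √0.907488 = 0.953.

nominal=40.570 wc=[38.116,43.358] rss=0.953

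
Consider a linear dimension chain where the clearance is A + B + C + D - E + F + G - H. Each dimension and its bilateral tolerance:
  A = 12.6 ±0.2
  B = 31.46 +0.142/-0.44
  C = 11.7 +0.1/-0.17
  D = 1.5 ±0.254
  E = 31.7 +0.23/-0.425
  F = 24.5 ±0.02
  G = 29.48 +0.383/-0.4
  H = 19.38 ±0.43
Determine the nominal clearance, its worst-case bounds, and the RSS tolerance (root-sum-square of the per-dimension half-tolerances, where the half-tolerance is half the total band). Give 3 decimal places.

Stack each dimension's contribution:
  +A: nom +12.600 → Σnom=12.600; wc +0.200/-0.200 → slack +0.200/-0.200; half-tol=0.200, Σhalf²=0.040000
  +B: nom +31.460 → Σnom=44.060; wc +0.142/-0.440 → slack +0.342/-0.640; half-tol=0.291, Σhalf²=0.124681
  +C: nom +11.700 → Σnom=55.760; wc +0.100/-0.170 → slack +0.442/-0.810; half-tol=0.135, Σhalf²=0.142906
  +D: nom +1.500 → Σnom=57.260; wc +0.254/-0.254 → slack +0.696/-1.064; half-tol=0.254, Σhalf²=0.207422
  -E: nom -31.700 → Σnom=25.560; wc +0.425/-0.230 → slack +1.121/-1.294; half-tol=0.328, Σhalf²=0.314678
  +F: nom +24.500 → Σnom=50.060; wc +0.020/-0.020 → slack +1.141/-1.314; half-tol=0.020, Σhalf²=0.315078
  +G: nom +29.480 → Σnom=79.540; wc +0.383/-0.400 → slack +1.524/-1.714; half-tol=0.392, Σhalf²=0.468351
  -H: nom -19.380 → Σnom=60.160; wc +0.430/-0.430 → slack +1.954/-2.144; half-tol=0.430, Σhalf²=0.653250
Nominal = 60.160. Worst-case = [60.160 - 2.144, 60.160 + 1.954] = [58.016, 62.114]. RSS = √0.653250 = 0.808.

nominal=60.160 wc=[58.016,62.114] rss=0.808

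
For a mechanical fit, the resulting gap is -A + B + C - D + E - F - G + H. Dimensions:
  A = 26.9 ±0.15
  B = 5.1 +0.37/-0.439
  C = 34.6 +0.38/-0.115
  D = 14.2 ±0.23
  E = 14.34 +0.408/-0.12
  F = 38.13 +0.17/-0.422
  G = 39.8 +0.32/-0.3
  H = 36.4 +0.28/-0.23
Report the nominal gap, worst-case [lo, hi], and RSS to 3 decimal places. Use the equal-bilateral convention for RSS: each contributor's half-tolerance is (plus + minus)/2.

nominal=-28.590 wc=[-30.364,-26.050] rss=0.787

Stack each dimension's contribution:
  -A: nom -26.900 → Σnom=-26.900; wc +0.150/-0.150 → slack +0.150/-0.150; half-tol=0.150, Σhalf²=0.022500
  +B: nom +5.100 → Σnom=-21.800; wc +0.370/-0.439 → slack +0.520/-0.589; half-tol=0.404, Σhalf²=0.186120
  +C: nom +34.600 → Σnom=12.800; wc +0.380/-0.115 → slack +0.900/-0.704; half-tol=0.247, Σhalf²=0.247376
  -D: nom -14.200 → Σnom=-1.400; wc +0.230/-0.230 → slack +1.130/-0.934; half-tol=0.230, Σhalf²=0.300276
  +E: nom +14.340 → Σnom=12.940; wc +0.408/-0.120 → slack +1.538/-1.054; half-tol=0.264, Σhalf²=0.369972
  -F: nom -38.130 → Σnom=-25.190; wc +0.422/-0.170 → slack +1.960/-1.224; half-tol=0.296, Σhalf²=0.457588
  -G: nom -39.800 → Σnom=-64.990; wc +0.300/-0.320 → slack +2.260/-1.544; half-tol=0.310, Σhalf²=0.553688
  +H: nom +36.400 → Σnom=-28.590; wc +0.280/-0.230 → slack +2.540/-1.774; half-tol=0.255, Σhalf²=0.618713
Nominal = -28.590. Worst-case = [-28.590 - 1.774, -28.590 + 2.540] = [-30.364, -26.050]. RSS = √0.618713 = 0.787.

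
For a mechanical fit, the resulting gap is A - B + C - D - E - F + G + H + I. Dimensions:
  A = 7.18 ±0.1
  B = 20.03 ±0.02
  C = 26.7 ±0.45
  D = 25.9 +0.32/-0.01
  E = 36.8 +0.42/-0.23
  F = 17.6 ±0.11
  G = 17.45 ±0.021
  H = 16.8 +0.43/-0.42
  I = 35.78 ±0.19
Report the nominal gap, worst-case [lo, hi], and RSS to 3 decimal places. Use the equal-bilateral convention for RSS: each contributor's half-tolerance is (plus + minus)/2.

nominal=3.580 wc=[1.529,5.141] rss=0.758

Stack each dimension's contribution:
  +A: nom +7.180 → Σnom=7.180; wc +0.100/-0.100 → slack +0.100/-0.100; half-tol=0.100, Σhalf²=0.010000
  -B: nom -20.030 → Σnom=-12.850; wc +0.020/-0.020 → slack +0.120/-0.120; half-tol=0.020, Σhalf²=0.010400
  +C: nom +26.700 → Σnom=13.850; wc +0.450/-0.450 → slack +0.570/-0.570; half-tol=0.450, Σhalf²=0.212900
  -D: nom -25.900 → Σnom=-12.050; wc +0.010/-0.320 → slack +0.580/-0.890; half-tol=0.165, Σhalf²=0.240125
  -E: nom -36.800 → Σnom=-48.850; wc +0.230/-0.420 → slack +0.810/-1.310; half-tol=0.325, Σhalf²=0.345750
  -F: nom -17.600 → Σnom=-66.450; wc +0.110/-0.110 → slack +0.920/-1.420; half-tol=0.110, Σhalf²=0.357850
  +G: nom +17.450 → Σnom=-49.000; wc +0.021/-0.021 → slack +0.941/-1.441; half-tol=0.021, Σhalf²=0.358291
  +H: nom +16.800 → Σnom=-32.200; wc +0.430/-0.420 → slack +1.371/-1.861; half-tol=0.425, Σhalf²=0.538916
  +I: nom +35.780 → Σnom=3.580; wc +0.190/-0.190 → slack +1.561/-2.051; half-tol=0.190, Σhalf²=0.575016
Nominal = 3.580. Worst-case = [3.580 - 2.051, 3.580 + 1.561] = [1.529, 5.141]. RSS = √0.575016 = 0.758.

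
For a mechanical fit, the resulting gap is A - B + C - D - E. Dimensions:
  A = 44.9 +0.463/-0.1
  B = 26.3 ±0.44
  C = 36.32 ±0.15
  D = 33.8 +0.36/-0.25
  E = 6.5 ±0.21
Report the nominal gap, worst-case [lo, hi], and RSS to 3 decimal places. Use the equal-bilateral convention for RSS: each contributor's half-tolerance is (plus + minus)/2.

Stack each dimension's contribution:
  +A: nom +44.900 → Σnom=44.900; wc +0.463/-0.100 → slack +0.463/-0.100; half-tol=0.282, Σhalf²=0.079242
  -B: nom -26.300 → Σnom=18.600; wc +0.440/-0.440 → slack +0.903/-0.540; half-tol=0.440, Σhalf²=0.272842
  +C: nom +36.320 → Σnom=54.920; wc +0.150/-0.150 → slack +1.053/-0.690; half-tol=0.150, Σhalf²=0.295342
  -D: nom -33.800 → Σnom=21.120; wc +0.250/-0.360 → slack +1.303/-1.050; half-tol=0.305, Σhalf²=0.388367
  -E: nom -6.500 → Σnom=14.620; wc +0.210/-0.210 → slack +1.513/-1.260; half-tol=0.210, Σhalf²=0.432467
Nominal = 14.620. Worst-case = [14.620 - 1.260, 14.620 + 1.513] = [13.360, 16.133]. RSS = √0.432467 = 0.658.

nominal=14.620 wc=[13.360,16.133] rss=0.658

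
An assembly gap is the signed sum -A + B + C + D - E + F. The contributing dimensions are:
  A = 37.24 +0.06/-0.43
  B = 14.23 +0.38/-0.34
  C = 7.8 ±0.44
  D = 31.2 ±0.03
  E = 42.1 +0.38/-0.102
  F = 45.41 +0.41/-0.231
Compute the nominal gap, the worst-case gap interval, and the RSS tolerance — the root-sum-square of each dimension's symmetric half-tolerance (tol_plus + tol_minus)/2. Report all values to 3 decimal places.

Stack each dimension's contribution:
  -A: nom -37.240 → Σnom=-37.240; wc +0.430/-0.060 → slack +0.430/-0.060; half-tol=0.245, Σhalf²=0.060025
  +B: nom +14.230 → Σnom=-23.010; wc +0.380/-0.340 → slack +0.810/-0.400; half-tol=0.360, Σhalf²=0.189625
  +C: nom +7.800 → Σnom=-15.210; wc +0.440/-0.440 → slack +1.250/-0.840; half-tol=0.440, Σhalf²=0.383225
  +D: nom +31.200 → Σnom=15.990; wc +0.030/-0.030 → slack +1.280/-0.870; half-tol=0.030, Σhalf²=0.384125
  -E: nom -42.100 → Σnom=-26.110; wc +0.102/-0.380 → slack +1.382/-1.250; half-tol=0.241, Σhalf²=0.442206
  +F: nom +45.410 → Σnom=19.300; wc +0.410/-0.231 → slack +1.792/-1.481; half-tol=0.321, Σhalf²=0.544926
Nominal = 19.300. Worst-case = [19.300 - 1.481, 19.300 + 1.792] = [17.819, 21.092]. RSS = √0.544926 = 0.738.

nominal=19.300 wc=[17.819,21.092] rss=0.738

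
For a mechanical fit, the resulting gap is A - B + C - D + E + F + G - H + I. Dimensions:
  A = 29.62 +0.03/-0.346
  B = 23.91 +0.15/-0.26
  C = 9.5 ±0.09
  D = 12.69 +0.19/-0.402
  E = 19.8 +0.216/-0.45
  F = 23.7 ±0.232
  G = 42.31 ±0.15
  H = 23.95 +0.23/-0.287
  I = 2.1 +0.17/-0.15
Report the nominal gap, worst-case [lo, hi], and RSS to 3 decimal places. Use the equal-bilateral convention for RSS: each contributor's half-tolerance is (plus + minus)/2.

Stack each dimension's contribution:
  +A: nom +29.620 → Σnom=29.620; wc +0.030/-0.346 → slack +0.030/-0.346; half-tol=0.188, Σhalf²=0.035344
  -B: nom -23.910 → Σnom=5.710; wc +0.260/-0.150 → slack +0.290/-0.496; half-tol=0.205, Σhalf²=0.077369
  +C: nom +9.500 → Σnom=15.210; wc +0.090/-0.090 → slack +0.380/-0.586; half-tol=0.090, Σhalf²=0.085469
  -D: nom -12.690 → Σnom=2.520; wc +0.402/-0.190 → slack +0.782/-0.776; half-tol=0.296, Σhalf²=0.173085
  +E: nom +19.800 → Σnom=22.320; wc +0.216/-0.450 → slack +0.998/-1.226; half-tol=0.333, Σhalf²=0.283974
  +F: nom +23.700 → Σnom=46.020; wc +0.232/-0.232 → slack +1.230/-1.458; half-tol=0.232, Σhalf²=0.337798
  +G: nom +42.310 → Σnom=88.330; wc +0.150/-0.150 → slack +1.380/-1.608; half-tol=0.150, Σhalf²=0.360298
  -H: nom -23.950 → Σnom=64.380; wc +0.287/-0.230 → slack +1.667/-1.838; half-tol=0.259, Σhalf²=0.427120
  +I: nom +2.100 → Σnom=66.480; wc +0.170/-0.150 → slack +1.837/-1.988; half-tol=0.160, Σhalf²=0.452720
Nominal = 66.480. Worst-case = [66.480 - 1.988, 66.480 + 1.837] = [64.492, 68.317]. RSS = √0.452720 = 0.673.

nominal=66.480 wc=[64.492,68.317] rss=0.673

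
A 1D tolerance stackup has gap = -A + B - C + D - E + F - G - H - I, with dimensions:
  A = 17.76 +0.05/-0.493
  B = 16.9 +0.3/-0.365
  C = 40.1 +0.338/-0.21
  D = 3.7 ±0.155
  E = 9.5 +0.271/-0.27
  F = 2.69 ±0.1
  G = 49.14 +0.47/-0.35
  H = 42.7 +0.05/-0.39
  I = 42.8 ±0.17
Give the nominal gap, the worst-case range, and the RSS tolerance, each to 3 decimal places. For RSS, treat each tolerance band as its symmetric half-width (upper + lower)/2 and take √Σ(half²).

nominal=-178.710 wc=[-180.679,-176.272] rss=0.782

Stack each dimension's contribution:
  -A: nom -17.760 → Σnom=-17.760; wc +0.493/-0.050 → slack +0.493/-0.050; half-tol=0.272, Σhalf²=0.073712
  +B: nom +16.900 → Σnom=-0.860; wc +0.300/-0.365 → slack +0.793/-0.415; half-tol=0.333, Σhalf²=0.184269
  -C: nom -40.100 → Σnom=-40.960; wc +0.210/-0.338 → slack +1.003/-0.753; half-tol=0.274, Σhalf²=0.259345
  +D: nom +3.700 → Σnom=-37.260; wc +0.155/-0.155 → slack +1.158/-0.908; half-tol=0.155, Σhalf²=0.283370
  -E: nom -9.500 → Σnom=-46.760; wc +0.270/-0.271 → slack +1.428/-1.179; half-tol=0.271, Σhalf²=0.356540
  +F: nom +2.690 → Σnom=-44.070; wc +0.100/-0.100 → slack +1.528/-1.279; half-tol=0.100, Σhalf²=0.366540
  -G: nom -49.140 → Σnom=-93.210; wc +0.350/-0.470 → slack +1.878/-1.749; half-tol=0.410, Σhalf²=0.534640
  -H: nom -42.700 → Σnom=-135.910; wc +0.390/-0.050 → slack +2.268/-1.799; half-tol=0.220, Σhalf²=0.583040
  -I: nom -42.800 → Σnom=-178.710; wc +0.170/-0.170 → slack +2.438/-1.969; half-tol=0.170, Σhalf²=0.611940
Nominal = -178.710. Worst-case = [-178.710 - 1.969, -178.710 + 2.438] = [-180.679, -176.272]. RSS = √0.611940 = 0.782.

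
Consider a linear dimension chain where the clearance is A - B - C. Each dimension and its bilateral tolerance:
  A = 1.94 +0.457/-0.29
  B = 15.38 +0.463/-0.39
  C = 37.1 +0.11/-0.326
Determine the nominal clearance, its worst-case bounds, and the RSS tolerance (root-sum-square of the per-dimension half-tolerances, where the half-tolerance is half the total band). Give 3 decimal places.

nominal=-50.540 wc=[-51.403,-49.367] rss=0.607

Stack each dimension's contribution:
  +A: nom +1.940 → Σnom=1.940; wc +0.457/-0.290 → slack +0.457/-0.290; half-tol=0.373, Σhalf²=0.139502
  -B: nom -15.380 → Σnom=-13.440; wc +0.390/-0.463 → slack +0.847/-0.753; half-tol=0.426, Σhalf²=0.321404
  -C: nom -37.100 → Σnom=-50.540; wc +0.326/-0.110 → slack +1.173/-0.863; half-tol=0.218, Σhalf²=0.368928
Nominal = -50.540. Worst-case = [-50.540 - 0.863, -50.540 + 1.173] = [-51.403, -49.367]. RSS = √0.368928 = 0.607.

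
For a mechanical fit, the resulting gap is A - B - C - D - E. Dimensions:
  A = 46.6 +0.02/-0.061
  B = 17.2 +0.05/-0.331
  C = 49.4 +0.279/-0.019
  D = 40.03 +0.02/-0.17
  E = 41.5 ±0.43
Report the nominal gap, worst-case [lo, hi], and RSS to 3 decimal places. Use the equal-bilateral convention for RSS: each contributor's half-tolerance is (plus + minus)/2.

Stack each dimension's contribution:
  +A: nom +46.600 → Σnom=46.600; wc +0.020/-0.061 → slack +0.020/-0.061; half-tol=0.041, Σhalf²=0.001640
  -B: nom -17.200 → Σnom=29.400; wc +0.331/-0.050 → slack +0.351/-0.111; half-tol=0.191, Σhalf²=0.037931
  -C: nom -49.400 → Σnom=-20.000; wc +0.019/-0.279 → slack +0.370/-0.390; half-tol=0.149, Σhalf²=0.060132
  -D: nom -40.030 → Σnom=-60.030; wc +0.170/-0.020 → slack +0.540/-0.410; half-tol=0.095, Σhalf²=0.069157
  -E: nom -41.500 → Σnom=-101.530; wc +0.430/-0.430 → slack +0.970/-0.840; half-tol=0.430, Σhalf²=0.254057
Nominal = -101.530. Worst-case = [-101.530 - 0.840, -101.530 + 0.970] = [-102.370, -100.560]. RSS = √0.254057 = 0.504.

nominal=-101.530 wc=[-102.370,-100.560] rss=0.504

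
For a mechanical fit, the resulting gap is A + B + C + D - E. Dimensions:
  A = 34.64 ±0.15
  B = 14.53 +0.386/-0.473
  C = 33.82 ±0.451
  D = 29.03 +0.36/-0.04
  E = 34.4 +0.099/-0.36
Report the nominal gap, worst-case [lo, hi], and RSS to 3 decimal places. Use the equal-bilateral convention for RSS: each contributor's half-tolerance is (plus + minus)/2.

nominal=77.620 wc=[76.407,79.327] rss=0.709

Stack each dimension's contribution:
  +A: nom +34.640 → Σnom=34.640; wc +0.150/-0.150 → slack +0.150/-0.150; half-tol=0.150, Σhalf²=0.022500
  +B: nom +14.530 → Σnom=49.170; wc +0.386/-0.473 → slack +0.536/-0.623; half-tol=0.429, Σhalf²=0.206970
  +C: nom +33.820 → Σnom=82.990; wc +0.451/-0.451 → slack +0.987/-1.074; half-tol=0.451, Σhalf²=0.410371
  +D: nom +29.030 → Σnom=112.020; wc +0.360/-0.040 → slack +1.347/-1.114; half-tol=0.200, Σhalf²=0.450371
  -E: nom -34.400 → Σnom=77.620; wc +0.360/-0.099 → slack +1.707/-1.213; half-tol=0.229, Σhalf²=0.503041
Nominal = 77.620. Worst-case = [77.620 - 1.213, 77.620 + 1.707] = [76.407, 79.327]. RSS = √0.503041 = 0.709.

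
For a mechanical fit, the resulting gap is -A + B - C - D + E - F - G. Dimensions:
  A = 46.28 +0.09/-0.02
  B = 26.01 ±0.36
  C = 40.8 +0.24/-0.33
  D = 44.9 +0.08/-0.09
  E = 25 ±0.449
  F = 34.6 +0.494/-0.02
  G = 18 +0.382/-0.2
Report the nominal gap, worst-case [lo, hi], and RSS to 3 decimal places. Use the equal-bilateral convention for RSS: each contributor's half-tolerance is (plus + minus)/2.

Stack each dimension's contribution:
  -A: nom -46.280 → Σnom=-46.280; wc +0.020/-0.090 → slack +0.020/-0.090; half-tol=0.055, Σhalf²=0.003025
  +B: nom +26.010 → Σnom=-20.270; wc +0.360/-0.360 → slack +0.380/-0.450; half-tol=0.360, Σhalf²=0.132625
  -C: nom -40.800 → Σnom=-61.070; wc +0.330/-0.240 → slack +0.710/-0.690; half-tol=0.285, Σhalf²=0.213850
  -D: nom -44.900 → Σnom=-105.970; wc +0.090/-0.080 → slack +0.800/-0.770; half-tol=0.085, Σhalf²=0.221075
  +E: nom +25.000 → Σnom=-80.970; wc +0.449/-0.449 → slack +1.249/-1.219; half-tol=0.449, Σhalf²=0.422676
  -F: nom -34.600 → Σnom=-115.570; wc +0.020/-0.494 → slack +1.269/-1.713; half-tol=0.257, Σhalf²=0.488725
  -G: nom -18.000 → Σnom=-133.570; wc +0.200/-0.382 → slack +1.469/-2.095; half-tol=0.291, Σhalf²=0.573406
Nominal = -133.570. Worst-case = [-133.570 - 2.095, -133.570 + 1.469] = [-135.665, -132.101]. RSS = √0.573406 = 0.757.

nominal=-133.570 wc=[-135.665,-132.101] rss=0.757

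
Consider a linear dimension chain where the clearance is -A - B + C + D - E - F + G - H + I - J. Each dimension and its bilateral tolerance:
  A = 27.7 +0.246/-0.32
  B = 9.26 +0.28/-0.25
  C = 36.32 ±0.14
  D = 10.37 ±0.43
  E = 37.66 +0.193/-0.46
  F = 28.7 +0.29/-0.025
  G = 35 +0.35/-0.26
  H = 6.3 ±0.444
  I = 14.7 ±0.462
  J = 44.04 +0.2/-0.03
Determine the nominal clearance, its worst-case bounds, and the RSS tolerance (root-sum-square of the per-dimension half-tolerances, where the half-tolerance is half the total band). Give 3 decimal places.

Stack each dimension's contribution:
  -A: nom -27.700 → Σnom=-27.700; wc +0.320/-0.246 → slack +0.320/-0.246; half-tol=0.283, Σhalf²=0.080089
  -B: nom -9.260 → Σnom=-36.960; wc +0.250/-0.280 → slack +0.570/-0.526; half-tol=0.265, Σhalf²=0.150314
  +C: nom +36.320 → Σnom=-0.640; wc +0.140/-0.140 → slack +0.710/-0.666; half-tol=0.140, Σhalf²=0.169914
  +D: nom +10.370 → Σnom=9.730; wc +0.430/-0.430 → slack +1.140/-1.096; half-tol=0.430, Σhalf²=0.354814
  -E: nom -37.660 → Σnom=-27.930; wc +0.460/-0.193 → slack +1.600/-1.289; half-tol=0.327, Σhalf²=0.461416
  -F: nom -28.700 → Σnom=-56.630; wc +0.025/-0.290 → slack +1.625/-1.579; half-tol=0.158, Σhalf²=0.486223
  +G: nom +35.000 → Σnom=-21.630; wc +0.350/-0.260 → slack +1.975/-1.839; half-tol=0.305, Σhalf²=0.579248
  -H: nom -6.300 → Σnom=-27.930; wc +0.444/-0.444 → slack +2.419/-2.283; half-tol=0.444, Σhalf²=0.776384
  +I: nom +14.700 → Σnom=-13.230; wc +0.462/-0.462 → slack +2.881/-2.745; half-tol=0.462, Σhalf²=0.989828
  -J: nom -44.040 → Σnom=-57.270; wc +0.030/-0.200 → slack +2.911/-2.945; half-tol=0.115, Σhalf²=1.003053
Nominal = -57.270. Worst-case = [-57.270 - 2.945, -57.270 + 2.911] = [-60.215, -54.359]. RSS = √1.003053 = 1.002.

nominal=-57.270 wc=[-60.215,-54.359] rss=1.002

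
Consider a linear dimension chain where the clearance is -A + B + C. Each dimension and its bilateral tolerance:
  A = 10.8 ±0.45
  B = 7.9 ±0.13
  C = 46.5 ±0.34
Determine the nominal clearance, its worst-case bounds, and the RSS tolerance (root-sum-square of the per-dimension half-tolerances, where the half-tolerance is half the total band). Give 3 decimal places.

Stack each dimension's contribution:
  -A: nom -10.800 → Σnom=-10.800; wc +0.450/-0.450 → slack +0.450/-0.450; half-tol=0.450, Σhalf²=0.202500
  +B: nom +7.900 → Σnom=-2.900; wc +0.130/-0.130 → slack +0.580/-0.580; half-tol=0.130, Σhalf²=0.219400
  +C: nom +46.500 → Σnom=43.600; wc +0.340/-0.340 → slack +0.920/-0.920; half-tol=0.340, Σhalf²=0.335000
Nominal = 43.600. Worst-case = [43.600 - 0.920, 43.600 + 0.920] = [42.680, 44.520]. RSS = √0.335000 = 0.579.

nominal=43.600 wc=[42.680,44.520] rss=0.579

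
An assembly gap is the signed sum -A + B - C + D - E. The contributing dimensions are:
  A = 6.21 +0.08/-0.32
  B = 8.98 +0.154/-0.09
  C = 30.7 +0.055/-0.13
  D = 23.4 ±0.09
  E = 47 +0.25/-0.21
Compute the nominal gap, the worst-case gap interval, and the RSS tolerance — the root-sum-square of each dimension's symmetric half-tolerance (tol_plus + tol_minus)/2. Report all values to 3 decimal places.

nominal=-51.530 wc=[-52.095,-50.626] rss=0.353

Stack each dimension's contribution:
  -A: nom -6.210 → Σnom=-6.210; wc +0.320/-0.080 → slack +0.320/-0.080; half-tol=0.200, Σhalf²=0.040000
  +B: nom +8.980 → Σnom=2.770; wc +0.154/-0.090 → slack +0.474/-0.170; half-tol=0.122, Σhalf²=0.054884
  -C: nom -30.700 → Σnom=-27.930; wc +0.130/-0.055 → slack +0.604/-0.225; half-tol=0.092, Σhalf²=0.063440
  +D: nom +23.400 → Σnom=-4.530; wc +0.090/-0.090 → slack +0.694/-0.315; half-tol=0.090, Σhalf²=0.071540
  -E: nom -47.000 → Σnom=-51.530; wc +0.210/-0.250 → slack +0.904/-0.565; half-tol=0.230, Σhalf²=0.124440
Nominal = -51.530. Worst-case = [-51.530 - 0.565, -51.530 + 0.904] = [-52.095, -50.626]. RSS = √0.124440 = 0.353.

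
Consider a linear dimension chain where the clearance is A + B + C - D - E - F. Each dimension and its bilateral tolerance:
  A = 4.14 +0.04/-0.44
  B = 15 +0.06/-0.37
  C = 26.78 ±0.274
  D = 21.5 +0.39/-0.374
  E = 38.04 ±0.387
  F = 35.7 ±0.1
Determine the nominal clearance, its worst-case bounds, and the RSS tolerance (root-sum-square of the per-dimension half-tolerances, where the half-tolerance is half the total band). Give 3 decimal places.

nominal=-49.320 wc=[-51.281,-48.085] rss=0.696

Stack each dimension's contribution:
  +A: nom +4.140 → Σnom=4.140; wc +0.040/-0.440 → slack +0.040/-0.440; half-tol=0.240, Σhalf²=0.057600
  +B: nom +15.000 → Σnom=19.140; wc +0.060/-0.370 → slack +0.100/-0.810; half-tol=0.215, Σhalf²=0.103825
  +C: nom +26.780 → Σnom=45.920; wc +0.274/-0.274 → slack +0.374/-1.084; half-tol=0.274, Σhalf²=0.178901
  -D: nom -21.500 → Σnom=24.420; wc +0.374/-0.390 → slack +0.748/-1.474; half-tol=0.382, Σhalf²=0.324825
  -E: nom -38.040 → Σnom=-13.620; wc +0.387/-0.387 → slack +1.135/-1.861; half-tol=0.387, Σhalf²=0.474594
  -F: nom -35.700 → Σnom=-49.320; wc +0.100/-0.100 → slack +1.235/-1.961; half-tol=0.100, Σhalf²=0.484594
Nominal = -49.320. Worst-case = [-49.320 - 1.961, -49.320 + 1.235] = [-51.281, -48.085]. RSS = √0.484594 = 0.696.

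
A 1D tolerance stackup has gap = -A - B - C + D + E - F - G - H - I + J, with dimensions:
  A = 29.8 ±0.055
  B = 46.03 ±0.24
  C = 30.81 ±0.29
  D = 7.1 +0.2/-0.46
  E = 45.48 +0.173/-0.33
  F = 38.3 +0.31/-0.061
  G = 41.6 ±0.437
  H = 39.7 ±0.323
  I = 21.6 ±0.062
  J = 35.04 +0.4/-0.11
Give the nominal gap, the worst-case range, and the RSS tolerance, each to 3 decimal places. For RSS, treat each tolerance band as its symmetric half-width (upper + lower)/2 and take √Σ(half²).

nominal=-160.220 wc=[-162.837,-157.979] rss=0.846

Stack each dimension's contribution:
  -A: nom -29.800 → Σnom=-29.800; wc +0.055/-0.055 → slack +0.055/-0.055; half-tol=0.055, Σhalf²=0.003025
  -B: nom -46.030 → Σnom=-75.830; wc +0.240/-0.240 → slack +0.295/-0.295; half-tol=0.240, Σhalf²=0.060625
  -C: nom -30.810 → Σnom=-106.640; wc +0.290/-0.290 → slack +0.585/-0.585; half-tol=0.290, Σhalf²=0.144725
  +D: nom +7.100 → Σnom=-99.540; wc +0.200/-0.460 → slack +0.785/-1.045; half-tol=0.330, Σhalf²=0.253625
  +E: nom +45.480 → Σnom=-54.060; wc +0.173/-0.330 → slack +0.958/-1.375; half-tol=0.252, Σhalf²=0.316877
  -F: nom -38.300 → Σnom=-92.360; wc +0.061/-0.310 → slack +1.019/-1.685; half-tol=0.185, Σhalf²=0.351287
  -G: nom -41.600 → Σnom=-133.960; wc +0.437/-0.437 → slack +1.456/-2.122; half-tol=0.437, Σhalf²=0.542256
  -H: nom -39.700 → Σnom=-173.660; wc +0.323/-0.323 → slack +1.779/-2.445; half-tol=0.323, Σhalf²=0.646585
  -I: nom -21.600 → Σnom=-195.260; wc +0.062/-0.062 → slack +1.841/-2.507; half-tol=0.062, Σhalf²=0.650429
  +J: nom +35.040 → Σnom=-160.220; wc +0.400/-0.110 → slack +2.241/-2.617; half-tol=0.255, Σhalf²=0.715454
Nominal = -160.220. Worst-case = [-160.220 - 2.617, -160.220 + 2.241] = [-162.837, -157.979]. RSS = √0.715454 = 0.846.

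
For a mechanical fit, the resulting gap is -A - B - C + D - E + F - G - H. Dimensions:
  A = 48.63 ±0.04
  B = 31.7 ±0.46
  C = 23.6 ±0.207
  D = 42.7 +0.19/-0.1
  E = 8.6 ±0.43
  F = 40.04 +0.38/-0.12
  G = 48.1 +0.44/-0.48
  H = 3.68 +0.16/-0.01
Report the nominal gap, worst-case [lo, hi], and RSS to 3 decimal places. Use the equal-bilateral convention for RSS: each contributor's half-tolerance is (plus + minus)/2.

nominal=-81.570 wc=[-83.527,-79.373] rss=0.862

Stack each dimension's contribution:
  -A: nom -48.630 → Σnom=-48.630; wc +0.040/-0.040 → slack +0.040/-0.040; half-tol=0.040, Σhalf²=0.001600
  -B: nom -31.700 → Σnom=-80.330; wc +0.460/-0.460 → slack +0.500/-0.500; half-tol=0.460, Σhalf²=0.213200
  -C: nom -23.600 → Σnom=-103.930; wc +0.207/-0.207 → slack +0.707/-0.707; half-tol=0.207, Σhalf²=0.256049
  +D: nom +42.700 → Σnom=-61.230; wc +0.190/-0.100 → slack +0.897/-0.807; half-tol=0.145, Σhalf²=0.277074
  -E: nom -8.600 → Σnom=-69.830; wc +0.430/-0.430 → slack +1.327/-1.237; half-tol=0.430, Σhalf²=0.461974
  +F: nom +40.040 → Σnom=-29.790; wc +0.380/-0.120 → slack +1.707/-1.357; half-tol=0.250, Σhalf²=0.524474
  -G: nom -48.100 → Σnom=-77.890; wc +0.480/-0.440 → slack +2.187/-1.797; half-tol=0.460, Σhalf²=0.736074
  -H: nom -3.680 → Σnom=-81.570; wc +0.010/-0.160 → slack +2.197/-1.957; half-tol=0.085, Σhalf²=0.743299
Nominal = -81.570. Worst-case = [-81.570 - 1.957, -81.570 + 2.197] = [-83.527, -79.373]. RSS = √0.743299 = 0.862.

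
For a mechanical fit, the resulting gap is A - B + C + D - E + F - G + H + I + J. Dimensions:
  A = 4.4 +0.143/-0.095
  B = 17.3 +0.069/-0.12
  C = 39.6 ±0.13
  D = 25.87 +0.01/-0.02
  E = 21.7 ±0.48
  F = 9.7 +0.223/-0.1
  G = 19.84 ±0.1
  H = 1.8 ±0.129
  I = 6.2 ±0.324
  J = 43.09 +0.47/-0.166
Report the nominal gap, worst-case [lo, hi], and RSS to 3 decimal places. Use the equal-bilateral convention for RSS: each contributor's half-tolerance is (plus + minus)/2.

Stack each dimension's contribution:
  +A: nom +4.400 → Σnom=4.400; wc +0.143/-0.095 → slack +0.143/-0.095; half-tol=0.119, Σhalf²=0.014161
  -B: nom -17.300 → Σnom=-12.900; wc +0.120/-0.069 → slack +0.263/-0.164; half-tol=0.095, Σhalf²=0.023091
  +C: nom +39.600 → Σnom=26.700; wc +0.130/-0.130 → slack +0.393/-0.294; half-tol=0.130, Σhalf²=0.039991
  +D: nom +25.870 → Σnom=52.570; wc +0.010/-0.020 → slack +0.403/-0.314; half-tol=0.015, Σhalf²=0.040216
  -E: nom -21.700 → Σnom=30.870; wc +0.480/-0.480 → slack +0.883/-0.794; half-tol=0.480, Σhalf²=0.270616
  +F: nom +9.700 → Σnom=40.570; wc +0.223/-0.100 → slack +1.106/-0.894; half-tol=0.162, Σhalf²=0.296698
  -G: nom -19.840 → Σnom=20.730; wc +0.100/-0.100 → slack +1.206/-0.994; half-tol=0.100, Σhalf²=0.306698
  +H: nom +1.800 → Σnom=22.530; wc +0.129/-0.129 → slack +1.335/-1.123; half-tol=0.129, Σhalf²=0.323340
  +I: nom +6.200 → Σnom=28.730; wc +0.324/-0.324 → slack +1.659/-1.447; half-tol=0.324, Σhalf²=0.428316
  +J: nom +43.090 → Σnom=71.820; wc +0.470/-0.166 → slack +2.129/-1.613; half-tol=0.318, Σhalf²=0.529440
Nominal = 71.820. Worst-case = [71.820 - 1.613, 71.820 + 2.129] = [70.207, 73.949]. RSS = √0.529440 = 0.728.

nominal=71.820 wc=[70.207,73.949] rss=0.728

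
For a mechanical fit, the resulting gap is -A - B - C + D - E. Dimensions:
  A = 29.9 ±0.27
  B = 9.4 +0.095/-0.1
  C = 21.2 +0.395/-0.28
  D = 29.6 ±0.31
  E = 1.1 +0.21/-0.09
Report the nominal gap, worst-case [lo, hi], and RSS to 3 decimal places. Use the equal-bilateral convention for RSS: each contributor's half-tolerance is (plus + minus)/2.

Stack each dimension's contribution:
  -A: nom -29.900 → Σnom=-29.900; wc +0.270/-0.270 → slack +0.270/-0.270; half-tol=0.270, Σhalf²=0.072900
  -B: nom -9.400 → Σnom=-39.300; wc +0.100/-0.095 → slack +0.370/-0.365; half-tol=0.098, Σhalf²=0.082406
  -C: nom -21.200 → Σnom=-60.500; wc +0.280/-0.395 → slack +0.650/-0.760; half-tol=0.338, Σhalf²=0.196313
  +D: nom +29.600 → Σnom=-30.900; wc +0.310/-0.310 → slack +0.960/-1.070; half-tol=0.310, Σhalf²=0.292413
  -E: nom -1.100 → Σnom=-32.000; wc +0.090/-0.210 → slack +1.050/-1.280; half-tol=0.150, Σhalf²=0.314913
Nominal = -32.000. Worst-case = [-32.000 - 1.280, -32.000 + 1.050] = [-33.280, -30.950]. RSS = √0.314913 = 0.561.

nominal=-32.000 wc=[-33.280,-30.950] rss=0.561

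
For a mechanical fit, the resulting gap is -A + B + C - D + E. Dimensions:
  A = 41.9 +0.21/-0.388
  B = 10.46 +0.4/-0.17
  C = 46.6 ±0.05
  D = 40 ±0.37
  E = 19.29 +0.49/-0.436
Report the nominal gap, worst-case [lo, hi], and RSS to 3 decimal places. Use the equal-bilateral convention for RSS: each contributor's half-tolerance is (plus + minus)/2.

Stack each dimension's contribution:
  -A: nom -41.900 → Σnom=-41.900; wc +0.388/-0.210 → slack +0.388/-0.210; half-tol=0.299, Σhalf²=0.089401
  +B: nom +10.460 → Σnom=-31.440; wc +0.400/-0.170 → slack +0.788/-0.380; half-tol=0.285, Σhalf²=0.170626
  +C: nom +46.600 → Σnom=15.160; wc +0.050/-0.050 → slack +0.838/-0.430; half-tol=0.050, Σhalf²=0.173126
  -D: nom -40.000 → Σnom=-24.840; wc +0.370/-0.370 → slack +1.208/-0.800; half-tol=0.370, Σhalf²=0.310026
  +E: nom +19.290 → Σnom=-5.550; wc +0.490/-0.436 → slack +1.698/-1.236; half-tol=0.463, Σhalf²=0.524395
Nominal = -5.550. Worst-case = [-5.550 - 1.236, -5.550 + 1.698] = [-6.786, -3.852]. RSS = √0.524395 = 0.724.

nominal=-5.550 wc=[-6.786,-3.852] rss=0.724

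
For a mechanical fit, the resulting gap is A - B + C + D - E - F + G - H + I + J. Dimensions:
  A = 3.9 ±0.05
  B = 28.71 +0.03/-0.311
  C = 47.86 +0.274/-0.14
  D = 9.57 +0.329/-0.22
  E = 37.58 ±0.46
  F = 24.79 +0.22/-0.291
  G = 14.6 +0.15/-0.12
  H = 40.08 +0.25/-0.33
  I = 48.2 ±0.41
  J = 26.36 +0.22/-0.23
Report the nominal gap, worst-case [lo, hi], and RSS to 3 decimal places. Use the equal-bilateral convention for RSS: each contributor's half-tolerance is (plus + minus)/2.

nominal=19.330 wc=[17.200,22.155] rss=0.865

Stack each dimension's contribution:
  +A: nom +3.900 → Σnom=3.900; wc +0.050/-0.050 → slack +0.050/-0.050; half-tol=0.050, Σhalf²=0.002500
  -B: nom -28.710 → Σnom=-24.810; wc +0.311/-0.030 → slack +0.361/-0.080; half-tol=0.170, Σhalf²=0.031570
  +C: nom +47.860 → Σnom=23.050; wc +0.274/-0.140 → slack +0.635/-0.220; half-tol=0.207, Σhalf²=0.074419
  +D: nom +9.570 → Σnom=32.620; wc +0.329/-0.220 → slack +0.964/-0.440; half-tol=0.275, Σhalf²=0.149769
  -E: nom -37.580 → Σnom=-4.960; wc +0.460/-0.460 → slack +1.424/-0.900; half-tol=0.460, Σhalf²=0.361370
  -F: nom -24.790 → Σnom=-29.750; wc +0.291/-0.220 → slack +1.715/-1.120; half-tol=0.256, Σhalf²=0.426650
  +G: nom +14.600 → Σnom=-15.150; wc +0.150/-0.120 → slack +1.865/-1.240; half-tol=0.135, Σhalf²=0.444875
  -H: nom -40.080 → Σnom=-55.230; wc +0.330/-0.250 → slack +2.195/-1.490; half-tol=0.290, Σhalf²=0.528975
  +I: nom +48.200 → Σnom=-7.030; wc +0.410/-0.410 → slack +2.605/-1.900; half-tol=0.410, Σhalf²=0.697075
  +J: nom +26.360 → Σnom=19.330; wc +0.220/-0.230 → slack +2.825/-2.130; half-tol=0.225, Σhalf²=0.747700
Nominal = 19.330. Worst-case = [19.330 - 2.130, 19.330 + 2.825] = [17.200, 22.155]. RSS = √0.747700 = 0.865.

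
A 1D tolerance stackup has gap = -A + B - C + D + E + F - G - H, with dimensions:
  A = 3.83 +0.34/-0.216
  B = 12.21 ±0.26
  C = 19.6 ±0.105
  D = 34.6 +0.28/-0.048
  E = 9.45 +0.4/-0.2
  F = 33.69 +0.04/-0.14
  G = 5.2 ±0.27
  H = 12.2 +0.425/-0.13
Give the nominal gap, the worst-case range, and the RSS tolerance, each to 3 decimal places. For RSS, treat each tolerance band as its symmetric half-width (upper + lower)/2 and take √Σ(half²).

nominal=49.120 wc=[47.332,50.821] rss=0.656

Stack each dimension's contribution:
  -A: nom -3.830 → Σnom=-3.830; wc +0.216/-0.340 → slack +0.216/-0.340; half-tol=0.278, Σhalf²=0.077284
  +B: nom +12.210 → Σnom=8.380; wc +0.260/-0.260 → slack +0.476/-0.600; half-tol=0.260, Σhalf²=0.144884
  -C: nom -19.600 → Σnom=-11.220; wc +0.105/-0.105 → slack +0.581/-0.705; half-tol=0.105, Σhalf²=0.155909
  +D: nom +34.600 → Σnom=23.380; wc +0.280/-0.048 → slack +0.861/-0.753; half-tol=0.164, Σhalf²=0.182805
  +E: nom +9.450 → Σnom=32.830; wc +0.400/-0.200 → slack +1.261/-0.953; half-tol=0.300, Σhalf²=0.272805
  +F: nom +33.690 → Σnom=66.520; wc +0.040/-0.140 → slack +1.301/-1.093; half-tol=0.090, Σhalf²=0.280905
  -G: nom -5.200 → Σnom=61.320; wc +0.270/-0.270 → slack +1.571/-1.363; half-tol=0.270, Σhalf²=0.353805
  -H: nom -12.200 → Σnom=49.120; wc +0.130/-0.425 → slack +1.701/-1.788; half-tol=0.277, Σhalf²=0.430811
Nominal = 49.120. Worst-case = [49.120 - 1.788, 49.120 + 1.701] = [47.332, 50.821]. RSS = √0.430811 = 0.656.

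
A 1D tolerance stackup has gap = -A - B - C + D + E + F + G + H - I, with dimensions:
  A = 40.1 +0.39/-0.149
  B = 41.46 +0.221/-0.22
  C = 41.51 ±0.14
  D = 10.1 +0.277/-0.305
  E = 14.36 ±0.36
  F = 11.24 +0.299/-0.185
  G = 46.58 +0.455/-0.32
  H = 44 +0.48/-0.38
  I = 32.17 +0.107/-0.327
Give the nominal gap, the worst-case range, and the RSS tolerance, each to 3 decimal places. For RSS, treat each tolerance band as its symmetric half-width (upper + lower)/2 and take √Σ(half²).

Stack each dimension's contribution:
  -A: nom -40.100 → Σnom=-40.100; wc +0.149/-0.390 → slack +0.149/-0.390; half-tol=0.270, Σhalf²=0.072630
  -B: nom -41.460 → Σnom=-81.560; wc +0.220/-0.221 → slack +0.369/-0.611; half-tol=0.221, Σhalf²=0.121251
  -C: nom -41.510 → Σnom=-123.070; wc +0.140/-0.140 → slack +0.509/-0.751; half-tol=0.140, Σhalf²=0.140851
  +D: nom +10.100 → Σnom=-112.970; wc +0.277/-0.305 → slack +0.786/-1.056; half-tol=0.291, Σhalf²=0.225532
  +E: nom +14.360 → Σnom=-98.610; wc +0.360/-0.360 → slack +1.146/-1.416; half-tol=0.360, Σhalf²=0.355132
  +F: nom +11.240 → Σnom=-87.370; wc +0.299/-0.185 → slack +1.445/-1.601; half-tol=0.242, Σhalf²=0.413696
  +G: nom +46.580 → Σnom=-40.790; wc +0.455/-0.320 → slack +1.900/-1.921; half-tol=0.388, Σhalf²=0.563852
  +H: nom +44.000 → Σnom=3.210; wc +0.480/-0.380 → slack +2.380/-2.301; half-tol=0.430, Σhalf²=0.748752
  -I: nom -32.170 → Σnom=-28.960; wc +0.327/-0.107 → slack +2.707/-2.408; half-tol=0.217, Σhalf²=0.795841
Nominal = -28.960. Worst-case = [-28.960 - 2.408, -28.960 + 2.707] = [-31.368, -26.253]. RSS = √0.795841 = 0.892.

nominal=-28.960 wc=[-31.368,-26.253] rss=0.892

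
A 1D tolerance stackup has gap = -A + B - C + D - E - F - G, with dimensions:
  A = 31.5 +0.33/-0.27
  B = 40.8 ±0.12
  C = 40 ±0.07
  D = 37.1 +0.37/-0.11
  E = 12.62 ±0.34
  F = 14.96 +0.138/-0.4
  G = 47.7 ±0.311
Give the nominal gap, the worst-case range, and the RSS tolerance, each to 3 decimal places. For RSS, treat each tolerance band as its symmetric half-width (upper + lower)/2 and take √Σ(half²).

nominal=-68.880 wc=[-70.299,-66.999] rss=0.672

Stack each dimension's contribution:
  -A: nom -31.500 → Σnom=-31.500; wc +0.270/-0.330 → slack +0.270/-0.330; half-tol=0.300, Σhalf²=0.090000
  +B: nom +40.800 → Σnom=9.300; wc +0.120/-0.120 → slack +0.390/-0.450; half-tol=0.120, Σhalf²=0.104400
  -C: nom -40.000 → Σnom=-30.700; wc +0.070/-0.070 → slack +0.460/-0.520; half-tol=0.070, Σhalf²=0.109300
  +D: nom +37.100 → Σnom=6.400; wc +0.370/-0.110 → slack +0.830/-0.630; half-tol=0.240, Σhalf²=0.166900
  -E: nom -12.620 → Σnom=-6.220; wc +0.340/-0.340 → slack +1.170/-0.970; half-tol=0.340, Σhalf²=0.282500
  -F: nom -14.960 → Σnom=-21.180; wc +0.400/-0.138 → slack +1.570/-1.108; half-tol=0.269, Σhalf²=0.354861
  -G: nom -47.700 → Σnom=-68.880; wc +0.311/-0.311 → slack +1.881/-1.419; half-tol=0.311, Σhalf²=0.451582
Nominal = -68.880. Worst-case = [-68.880 - 1.419, -68.880 + 1.881] = [-70.299, -66.999]. RSS = √0.451582 = 0.672.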